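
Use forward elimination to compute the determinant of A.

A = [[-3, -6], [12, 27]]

Forward elimination:
R2 <- R2 - (-4)*R1:  [ 0  3 ]
Upper-triangular form:
[ -3  -6 ]
[  0   3 ]
det(A) = (-1)^0 * (-3) * (3) = -9  (0 row swaps -> sign +1)

det(A) = -9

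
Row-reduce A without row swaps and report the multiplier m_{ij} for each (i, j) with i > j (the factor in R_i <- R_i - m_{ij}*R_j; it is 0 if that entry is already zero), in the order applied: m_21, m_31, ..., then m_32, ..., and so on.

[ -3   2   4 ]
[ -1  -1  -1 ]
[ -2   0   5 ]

Forward elimination:
R2 <- R2 - (1/3)*R1:  [    0  -5/3  -7/3 ]
R3 <- R3 - (2/3)*R1:  [    0  -4/3   7/3 ]
R3 <- R3 - (4/5)*R2:  [    0     0  21/5 ]
Multipliers (in order of application): m_{21} = 1/3, m_{31} = 2/3, m_{32} = 4/5

multipliers: 1/3, 2/3, 4/5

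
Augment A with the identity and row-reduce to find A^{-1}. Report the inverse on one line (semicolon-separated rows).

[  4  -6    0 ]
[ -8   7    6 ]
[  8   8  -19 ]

Gauss-Jordan on [A | I]:
R1 <- (1/4)*R1:  [    1  -3/2     0  |   1/4     0     0 ]
R2 <- R2 - (-8)*R1:  [  0  -5   6  |   2   1   0 ]
R3 <- R3 - (8)*R1:  [   0   20  -19  |   -2    0    1 ]
R2 <- (1/-5)*R2:  [    0     1  -6/5  |  -2/5  -1/5     0 ]
R1 <- R1 - (-3/2)*R2:  [     1      0   -9/5  |  -7/20  -3/10      0 ]
R3 <- R3 - (20)*R2:  [ 0  0  5  |  6  4  1 ]
R3 <- (1/5)*R3:  [   0    0    1  |  6/5  4/5  1/5 ]
R1 <- R1 - (-9/5)*R3:  [       1        0        0  |  181/100    57/50     9/25 ]
R2 <- R2 - (-6/5)*R3:  [     0      1      0  |  26/25  19/25   6/25 ]
Right block of [I | A^{-1}] is the inverse:
[ 181/100  57/50  9/25 ]
[   26/25  19/25  6/25 ]
[     6/5    4/5   1/5 ]

inverse = [181/100 57/50 9/25; 26/25 19/25 6/25; 6/5 4/5 1/5]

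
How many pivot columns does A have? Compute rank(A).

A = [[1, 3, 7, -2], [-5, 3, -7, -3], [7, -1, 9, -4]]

Row reduction:
R2 <- R2 - (-5)*R1:  [   0   18   28  -13 ]
R3 <- R3 - (7)*R1:  [   0  -22  -40   10 ]
R3 <- R3 - (-11/9)*R2:  [     0      0  -52/9  -53/9 ]
Row echelon form:
[ 1   3      7     -2 ]
[ 0  18     28    -13 ]
[ 0   0  -52/9  -53/9 ]
Nonzero rows / pivot columns: 3

rank(A) = 3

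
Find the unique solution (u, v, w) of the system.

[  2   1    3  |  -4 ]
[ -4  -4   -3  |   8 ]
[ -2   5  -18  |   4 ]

Forward elimination on [A|b]:
R2 <- R2 - (-2)*R1:  [  0  -2   3   0 ]
R3 <- R3 - (-1)*R1:  [   0    6  -15    0 ]
R3 <- R3 - (-3)*R2:  [  0   0  -6   0 ]
Row echelon form:
[ 2   1   3  |  -4 ]
[ 0  -2   3  |   0 ]
[ 0   0  -6  |   0 ]
Back-substitution:
w = (0) / -6 = 0
v = (0 - (3)*(0)) / -2 = 0
u = (-4 - (1)*(0) - (3)*(0)) / 2 = -2

(-2, 0, 0)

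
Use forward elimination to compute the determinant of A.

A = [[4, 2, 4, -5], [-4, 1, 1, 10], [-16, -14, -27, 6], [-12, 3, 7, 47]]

det(A) = -12

Forward elimination:
R2 <- R2 - (-1)*R1:  [ 0  3  5  5 ]
R3 <- R3 - (-4)*R1:  [   0   -6  -11  -14 ]
R4 <- R4 - (-3)*R1:  [  0   9  19  32 ]
R3 <- R3 - (-2)*R2:  [  0   0  -1  -4 ]
R4 <- R4 - (3)*R2:  [  0   0   4  17 ]
R4 <- R4 - (-4)*R3:  [ 0  0  0  1 ]
Upper-triangular form:
[ 4  2   4  -5 ]
[ 0  3   5   5 ]
[ 0  0  -1  -4 ]
[ 0  0   0   1 ]
det(A) = (-1)^0 * (4) * (3) * (-1) * (1) = -12  (0 row swaps -> sign +1)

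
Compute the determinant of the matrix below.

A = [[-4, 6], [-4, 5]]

Forward elimination:
R2 <- R2 - (1)*R1:  [  0  -1 ]
Upper-triangular form:
[ -4   6 ]
[  0  -1 ]
det(A) = (-1)^0 * (-4) * (-1) = 4  (0 row swaps -> sign +1)

det(A) = 4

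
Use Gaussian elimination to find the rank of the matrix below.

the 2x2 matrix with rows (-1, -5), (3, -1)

rank(A) = 2

Row reduction:
R2 <- R2 - (-3)*R1:  [   0  -16 ]
Row echelon form:
[ -1   -5 ]
[  0  -16 ]
Nonzero rows / pivot columns: 2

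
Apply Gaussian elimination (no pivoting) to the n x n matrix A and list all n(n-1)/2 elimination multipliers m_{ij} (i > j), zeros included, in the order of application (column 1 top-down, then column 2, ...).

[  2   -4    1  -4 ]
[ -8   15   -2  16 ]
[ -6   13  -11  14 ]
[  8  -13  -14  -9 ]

multipliers: -4, -3, 4, -1, -3, 2

Forward elimination:
R2 <- R2 - (-4)*R1:  [  0  -1   2   0 ]
R3 <- R3 - (-3)*R1:  [  0   1  -8   2 ]
R4 <- R4 - (4)*R1:  [   0    3  -18    7 ]
R3 <- R3 - (-1)*R2:  [  0   0  -6   2 ]
R4 <- R4 - (-3)*R2:  [   0    0  -12    7 ]
R4 <- R4 - (2)*R3:  [ 0  0  0  3 ]
Multipliers (in order of application): m_{21} = -4, m_{31} = -3, m_{41} = 4, m_{32} = -1, m_{42} = -3, m_{43} = 2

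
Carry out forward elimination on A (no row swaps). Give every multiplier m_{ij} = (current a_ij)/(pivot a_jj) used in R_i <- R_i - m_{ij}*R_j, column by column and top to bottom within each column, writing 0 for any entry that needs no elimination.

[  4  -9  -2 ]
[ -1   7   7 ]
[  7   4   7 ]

Forward elimination:
R2 <- R2 - (-1/4)*R1:  [    0  19/4  13/2 ]
R3 <- R3 - (7/4)*R1:  [    0  79/4  21/2 ]
R3 <- R3 - (79/19)*R2:  [       0        0  -314/19 ]
Multipliers (in order of application): m_{21} = -1/4, m_{31} = 7/4, m_{32} = 79/19

multipliers: -1/4, 7/4, 79/19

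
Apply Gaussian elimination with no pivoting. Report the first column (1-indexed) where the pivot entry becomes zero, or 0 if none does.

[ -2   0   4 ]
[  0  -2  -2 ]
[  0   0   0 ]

first zero-pivot column = 3

Naive forward elimination:
Matrix at this point:
[ -2   0   4 ]
[  0  -2  -2 ]
[  0   0   0 ]
Pivot entry (3,3) in the last row is zero and there are no rows below to swap with -> zero pivot in column 3 (A is singular).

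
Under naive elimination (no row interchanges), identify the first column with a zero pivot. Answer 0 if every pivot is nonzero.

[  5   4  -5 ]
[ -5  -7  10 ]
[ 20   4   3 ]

first zero-pivot column = 0

Naive forward elimination:
R2 <- R2 - (-1)*R1:  [  0  -3   5 ]
R3 <- R3 - (4)*R1:  [   0  -12   23 ]
R3 <- R3 - (4)*R2:  [ 0  0  3 ]
All pivots nonzero; naive elimination completes without hitting a zero pivot.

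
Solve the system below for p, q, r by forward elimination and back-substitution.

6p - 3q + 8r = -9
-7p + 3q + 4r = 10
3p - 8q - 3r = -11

Forward elimination on [A|b]:
R2 <- R2 - (-7/6)*R1:  [    0  -1/2  40/3  -1/2 ]
R3 <- R3 - (1/2)*R1:  [     0  -13/2     -7  -13/2 ]
R3 <- R3 - (13)*R2:  [      0       0  -541/3       0 ]
Row echelon form:
[ 6    -3       8  |    -9 ]
[ 0  -1/2    40/3  |  -1/2 ]
[ 0     0  -541/3  |     0 ]
Back-substitution:
r = (0) / (-541/3) = 0
q = (-1/2 - (40/3)*(0)) / (-1/2) = 1
p = (-9 - (-3)*(1) - (8)*(0)) / 6 = -1

(-1, 1, 0)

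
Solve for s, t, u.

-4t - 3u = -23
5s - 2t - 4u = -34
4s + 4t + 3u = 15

Forward elimination on [A|b]:
R1 <-> R2   (pivot in column 1 was zero)
[ 5  -2  -4  -34 ]
[ 0  -4  -3  -23 ]
[ 4   4   3   15 ]
R3 <- R3 - (4/5)*R1:  [     0   28/5   31/5  211/5 ]
R3 <- R3 - (-7/5)*R2:  [  0   0   2  10 ]
Row echelon form:
[ 5  -2  -4  |  -34 ]
[ 0  -4  -3  |  -23 ]
[ 0   0   2  |   10 ]
Back-substitution:
u = (10) / 2 = 5
t = (-23 - (-3)*(5)) / -4 = 2
s = (-34 - (-2)*(2) - (-4)*(5)) / 5 = -2

(-2, 2, 5)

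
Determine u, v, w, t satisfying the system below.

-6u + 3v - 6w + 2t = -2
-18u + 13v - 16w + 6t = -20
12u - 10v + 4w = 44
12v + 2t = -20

Forward elimination on [A|b]:
R2 <- R2 - (3)*R1:  [   0    4    2    0  -14 ]
R3 <- R3 - (-2)*R1:  [  0  -4  -8   4  40 ]
R3 <- R3 - (-1)*R2:  [  0   0  -6   4  26 ]
R4 <- R4 - (3)*R2:  [  0   0  -6   2  22 ]
R4 <- R4 - (1)*R3:  [  0   0   0  -2  -4 ]
Row echelon form:
[ -6  3  -6   2  |   -2 ]
[  0  4   2   0  |  -14 ]
[  0  0  -6   4  |   26 ]
[  0  0   0  -2  |   -4 ]
Back-substitution:
t = (-4) / -2 = 2
w = (26 - (4)*(2)) / -6 = -3
v = (-14 - (2)*(-3)) / 4 = -2
u = (-2 - (3)*(-2) - (-6)*(-3) - (2)*(2)) / -6 = 3

(3, -2, -3, 2)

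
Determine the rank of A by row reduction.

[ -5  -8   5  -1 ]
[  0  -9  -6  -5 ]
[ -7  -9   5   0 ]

rank(A) = 3

Row reduction:
R3 <- R3 - (7/5)*R1:  [    0  11/5    -2   7/5 ]
R3 <- R3 - (-11/45)*R2:  [      0       0  -52/15    8/45 ]
Row echelon form:
[ -5  -8       5    -1 ]
[  0  -9      -6    -5 ]
[  0   0  -52/15  8/45 ]
Nonzero rows / pivot columns: 3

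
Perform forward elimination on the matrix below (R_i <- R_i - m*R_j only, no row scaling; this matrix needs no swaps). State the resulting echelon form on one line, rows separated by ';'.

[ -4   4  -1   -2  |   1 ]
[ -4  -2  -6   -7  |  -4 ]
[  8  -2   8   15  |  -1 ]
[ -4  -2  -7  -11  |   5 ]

Forward elimination:
R2 <- R2 - (1)*R1:  [  0  -6  -5  -5  -5 ]
R3 <- R3 - (-2)*R1:  [  0   6   6  11   1 ]
R4 <- R4 - (1)*R1:  [  0  -6  -6  -9   4 ]
R3 <- R3 - (-1)*R2:  [  0   0   1   6  -4 ]
R4 <- R4 - (1)*R2:  [  0   0  -1  -4   9 ]
R4 <- R4 - (-1)*R3:  [ 0  0  0  2  5 ]
Row echelon form:
[ -4   4  -1  -2  |   1 ]
[  0  -6  -5  -5  |  -5 ]
[  0   0   1   6  |  -4 ]
[  0   0   0   2  |   5 ]

REF = [-4 4 -1 -2 1; 0 -6 -5 -5 -5; 0 0 1 6 -4; 0 0 0 2 5]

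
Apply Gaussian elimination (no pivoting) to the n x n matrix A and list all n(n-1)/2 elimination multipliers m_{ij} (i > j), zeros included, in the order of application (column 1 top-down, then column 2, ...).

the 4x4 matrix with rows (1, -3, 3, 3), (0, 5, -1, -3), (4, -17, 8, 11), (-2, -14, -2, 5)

Forward elimination:
R2: entry in column 1 is already 0 -> m_{21} = 0 (no row operation needed)
R3 <- R3 - (4)*R1:  [  0  -5  -4  -1 ]
R4 <- R4 - (-2)*R1:  [   0  -20    4   11 ]
R3 <- R3 - (-1)*R2:  [  0   0  -5  -4 ]
R4 <- R4 - (-4)*R2:  [  0   0   0  -1 ]
R4: entry in column 3 is already 0 -> m_{43} = 0 (no row operation needed)
Multipliers (in order of application): m_{21} = 0, m_{31} = 4, m_{41} = -2, m_{32} = -1, m_{42} = -4, m_{43} = 0

multipliers: 0, 4, -2, -1, -4, 0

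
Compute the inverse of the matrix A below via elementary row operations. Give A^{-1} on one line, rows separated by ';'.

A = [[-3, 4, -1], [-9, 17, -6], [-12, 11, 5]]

inverse = [-151/90 31/90 7/90; -13/10 3/10 1/10; -7/6 1/6 1/6]

Gauss-Jordan on [A | I]:
R1 <- (1/-3)*R1:  [    1  -4/3   1/3  |  -1/3     0     0 ]
R2 <- R2 - (-9)*R1:  [  0   5  -3  |  -3   1   0 ]
R3 <- R3 - (-12)*R1:  [  0  -5   9  |  -4   0   1 ]
R2 <- (1/5)*R2:  [    0     1  -3/5  |  -3/5   1/5     0 ]
R1 <- R1 - (-4/3)*R2:  [      1       0   -7/15  |  -17/15    4/15       0 ]
R3 <- R3 - (-5)*R2:  [  0   0   6  |  -7   1   1 ]
R3 <- (1/6)*R3:  [    0     0     1  |  -7/6   1/6   1/6 ]
R1 <- R1 - (-7/15)*R3:  [       1        0        0  |  -151/90    31/90     7/90 ]
R2 <- R2 - (-3/5)*R3:  [      0       1       0  |  -13/10    3/10    1/10 ]
Right block of [I | A^{-1}] is the inverse:
[ -151/90  31/90  7/90 ]
[  -13/10   3/10  1/10 ]
[    -7/6    1/6   1/6 ]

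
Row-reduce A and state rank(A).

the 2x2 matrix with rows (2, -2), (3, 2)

rank(A) = 2

Row reduction:
R2 <- R2 - (3/2)*R1:  [ 0  5 ]
Row echelon form:
[ 2  -2 ]
[ 0   5 ]
Nonzero rows / pivot columns: 2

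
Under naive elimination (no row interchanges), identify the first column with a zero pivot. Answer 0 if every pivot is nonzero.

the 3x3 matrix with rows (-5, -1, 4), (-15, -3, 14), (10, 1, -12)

Naive forward elimination:
R2 <- R2 - (3)*R1:  [ 0  0  2 ]
R3 <- R3 - (-2)*R1:  [  0  -1  -4 ]
Matrix at this point:
[ -5  -1   4 ]
[  0   0   2 ]
[  0  -1  -4 ]
Pivot entry (2,2) is zero but row 3 has -1 in column 2 -> naive elimination stops; a row interchange (e.g. R2 <-> R3) would be required here.

first zero-pivot column = 2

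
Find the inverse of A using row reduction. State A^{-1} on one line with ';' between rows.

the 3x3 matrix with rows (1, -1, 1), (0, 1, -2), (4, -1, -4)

inverse = [3 5/2 -1/2; 4 4 -1; 2 3/2 -1/2]

Gauss-Jordan on [A | I]:
R3 <- R3 - (4)*R1:  [  0   3  -8  |  -4   0   1 ]
R1 <- R1 - (-1)*R2:  [  1   0  -1  |   1   1   0 ]
R3 <- R3 - (3)*R2:  [  0   0  -2  |  -4  -3   1 ]
R3 <- (1/-2)*R3:  [    0     0     1  |     2   3/2  -1/2 ]
R1 <- R1 - (-1)*R3:  [    1     0     0  |     3   5/2  -1/2 ]
R2 <- R2 - (-2)*R3:  [  0   1   0  |   4   4  -1 ]
Right block of [I | A^{-1}] is the inverse:
[ 3  5/2  -1/2 ]
[ 4    4    -1 ]
[ 2  3/2  -1/2 ]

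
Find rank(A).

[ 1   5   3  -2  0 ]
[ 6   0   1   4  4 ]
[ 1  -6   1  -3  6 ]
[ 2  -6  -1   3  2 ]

Row reduction:
R2 <- R2 - (6)*R1:  [   0  -30  -17   16    4 ]
R3 <- R3 - (1)*R1:  [   0  -11   -2   -1    6 ]
R4 <- R4 - (2)*R1:  [   0  -16   -7    7    2 ]
R3 <- R3 - (11/30)*R2:  [       0        0   127/30  -103/15    68/15 ]
R4 <- R4 - (8/15)*R2:  [      0       0   31/15  -23/15   -2/15 ]
R4 <- R4 - (62/127)*R3:  [        0         0         0   231/127  -298/127 ]
Row echelon form:
[ 1    5       3       -2         0 ]
[ 0  -30     -17       16         4 ]
[ 0    0  127/30  -103/15     68/15 ]
[ 0    0       0  231/127  -298/127 ]
Nonzero rows / pivot columns: 4

rank(A) = 4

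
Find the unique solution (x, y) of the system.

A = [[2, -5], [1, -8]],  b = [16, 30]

(-2, -4)

Forward elimination on [A|b]:
R2 <- R2 - (1/2)*R1:  [     0  -11/2     22 ]
Row echelon form:
[ 2     -5  |  16 ]
[ 0  -11/2  |  22 ]
Back-substitution:
y = (22) / (-11/2) = -4
x = (16 - (-5)*(-4)) / 2 = -2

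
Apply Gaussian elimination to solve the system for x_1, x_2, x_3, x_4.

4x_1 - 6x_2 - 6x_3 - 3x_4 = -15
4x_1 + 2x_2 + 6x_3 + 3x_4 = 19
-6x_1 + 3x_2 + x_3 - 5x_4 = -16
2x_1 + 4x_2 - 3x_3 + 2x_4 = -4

(0, -1, 2, 3)

Forward elimination on [A|b]:
R2 <- R2 - (1)*R1:  [  0   8  12   6  34 ]
R3 <- R3 - (-3/2)*R1:  [     0     -6     -8  -19/2  -77/2 ]
R4 <- R4 - (1/2)*R1:  [   0    7    0  7/2  7/2 ]
R3 <- R3 - (-3/4)*R2:  [   0    0    1   -5  -13 ]
R4 <- R4 - (7/8)*R2:  [      0       0   -21/2    -7/4  -105/4 ]
R4 <- R4 - (-21/2)*R3:  [      0       0       0  -217/4  -651/4 ]
Row echelon form:
[ 4  -6  -6      -3  |     -15 ]
[ 0   8  12       6  |      34 ]
[ 0   0   1      -5  |     -13 ]
[ 0   0   0  -217/4  |  -651/4 ]
Back-substitution:
x_4 = (-651/4) / (-217/4) = 3
x_3 = (-13 - (-5)*(3)) / 1 = 2
x_2 = (34 - (12)*(2) - (6)*(3)) / 8 = -1
x_1 = (-15 - (-6)*(-1) - (-6)*(2) - (-3)*(3)) / 4 = 0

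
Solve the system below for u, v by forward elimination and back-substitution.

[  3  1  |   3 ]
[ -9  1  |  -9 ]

Forward elimination on [A|b]:
R2 <- R2 - (-3)*R1:  [ 0  4  0 ]
Row echelon form:
[ 3  1  |  3 ]
[ 0  4  |  0 ]
Back-substitution:
v = (0) / 4 = 0
u = (3 - (1)*(0)) / 3 = 1

(1, 0)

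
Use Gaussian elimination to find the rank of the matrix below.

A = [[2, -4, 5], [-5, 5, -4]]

rank(A) = 2

Row reduction:
R2 <- R2 - (-5/2)*R1:  [    0    -5  17/2 ]
Row echelon form:
[ 2  -4     5 ]
[ 0  -5  17/2 ]
Nonzero rows / pivot columns: 2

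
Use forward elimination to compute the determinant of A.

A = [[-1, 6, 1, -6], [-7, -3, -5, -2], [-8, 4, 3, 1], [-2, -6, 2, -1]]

Forward elimination:
R2 <- R2 - (7)*R1:  [   0  -45  -12   40 ]
R3 <- R3 - (8)*R1:  [   0  -44   -5   49 ]
R4 <- R4 - (2)*R1:  [   0  -18    0   11 ]
R3 <- R3 - (44/45)*R2:  [      0       0  101/15    89/9 ]
R4 <- R4 - (2/5)*R2:  [    0     0  24/5    -5 ]
R4 <- R4 - (72/101)*R3:  [         0          0          0  -1217/101 ]
Upper-triangular form:
[ -1    6       1         -6 ]
[  0  -45     -12         40 ]
[  0    0  101/15       89/9 ]
[  0    0       0  -1217/101 ]
det(A) = (-1)^0 * (-1) * (-45) * (101/15) * (-1217/101) = -3651  (0 row swaps -> sign +1)

det(A) = -3651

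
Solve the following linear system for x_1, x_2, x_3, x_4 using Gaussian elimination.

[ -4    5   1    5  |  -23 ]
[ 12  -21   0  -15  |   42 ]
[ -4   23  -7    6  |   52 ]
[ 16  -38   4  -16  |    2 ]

Forward elimination on [A|b]:
R2 <- R2 - (-3)*R1:  [   0   -6    3    0  -27 ]
R3 <- R3 - (1)*R1:  [  0  18  -8   1  75 ]
R4 <- R4 - (-4)*R1:  [   0  -18    8    4  -90 ]
R3 <- R3 - (-3)*R2:  [  0   0   1   1  -6 ]
R4 <- R4 - (3)*R2:  [  0   0  -1   4  -9 ]
R4 <- R4 - (-1)*R3:  [   0    0    0    5  -15 ]
Row echelon form:
[ -4   5  1  5  |  -23 ]
[  0  -6  3  0  |  -27 ]
[  0   0  1  1  |   -6 ]
[  0   0  0  5  |  -15 ]
Back-substitution:
x_4 = (-15) / 5 = -3
x_3 = (-6 - (1)*(-3)) / 1 = -3
x_2 = (-27 - (3)*(-3)) / -6 = 3
x_1 = (-23 - (5)*(3) - (1)*(-3) - (5)*(-3)) / -4 = 5

(5, 3, -3, -3)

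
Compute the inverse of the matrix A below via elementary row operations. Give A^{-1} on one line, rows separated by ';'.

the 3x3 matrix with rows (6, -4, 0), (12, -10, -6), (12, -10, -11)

inverse = [5/6 -11/15 2/5; 1 -11/10 3/5; 0 1/5 -1/5]

Gauss-Jordan on [A | I]:
R1 <- (1/6)*R1:  [    1  -2/3     0  |   1/6     0     0 ]
R2 <- R2 - (12)*R1:  [  0  -2  -6  |  -2   1   0 ]
R3 <- R3 - (12)*R1:  [   0   -2  -11  |   -2    0    1 ]
R2 <- (1/-2)*R2:  [    0     1     3  |     1  -1/2     0 ]
R1 <- R1 - (-2/3)*R2:  [    1     0     2  |   5/6  -1/3     0 ]
R3 <- R3 - (-2)*R2:  [  0   0  -5  |   0  -1   1 ]
R3 <- (1/-5)*R3:  [    0     0     1  |     0   1/5  -1/5 ]
R1 <- R1 - (2)*R3:  [      1       0       0  |     5/6  -11/15     2/5 ]
R2 <- R2 - (3)*R3:  [      0       1       0  |       1  -11/10     3/5 ]
Right block of [I | A^{-1}] is the inverse:
[ 5/6  -11/15   2/5 ]
[   1  -11/10   3/5 ]
[   0     1/5  -1/5 ]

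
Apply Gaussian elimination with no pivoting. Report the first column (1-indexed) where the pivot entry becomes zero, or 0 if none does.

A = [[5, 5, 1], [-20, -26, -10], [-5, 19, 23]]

Naive forward elimination:
R2 <- R2 - (-4)*R1:  [  0  -6  -6 ]
R3 <- R3 - (-1)*R1:  [  0  24  24 ]
R3 <- R3 - (-4)*R2:  [ 0  0  0 ]
Matrix at this point:
[ 5   5   1 ]
[ 0  -6  -6 ]
[ 0   0   0 ]
Pivot entry (3,3) in the last row is zero and there are no rows below to swap with -> zero pivot in column 3 (A is singular).

first zero-pivot column = 3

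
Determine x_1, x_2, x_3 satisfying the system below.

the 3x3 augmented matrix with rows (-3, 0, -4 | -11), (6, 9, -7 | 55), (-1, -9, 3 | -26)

Forward elimination on [A|b]:
R2 <- R2 - (-2)*R1:  [   0    9  -15   33 ]
R3 <- R3 - (1/3)*R1:  [     0     -9   13/3  -67/3 ]
R3 <- R3 - (-1)*R2:  [     0      0  -32/3   32/3 ]
Row echelon form:
[ -3  0     -4  |   -11 ]
[  0  9    -15  |    33 ]
[  0  0  -32/3  |  32/3 ]
Back-substitution:
x_3 = (32/3) / (-32/3) = -1
x_2 = (33 - (-15)*(-1)) / 9 = 2
x_1 = (-11 - (-4)*(-1)) / -3 = 5

(5, 2, -1)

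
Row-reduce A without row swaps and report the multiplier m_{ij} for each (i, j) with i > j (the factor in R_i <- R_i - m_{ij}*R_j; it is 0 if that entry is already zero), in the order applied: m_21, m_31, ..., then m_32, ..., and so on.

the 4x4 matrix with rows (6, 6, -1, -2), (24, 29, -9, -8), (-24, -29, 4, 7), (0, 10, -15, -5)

multipliers: 4, -4, 0, -1, 2, 1

Forward elimination:
R2 <- R2 - (4)*R1:  [  0   5  -5   0 ]
R3 <- R3 - (-4)*R1:  [  0  -5   0  -1 ]
R4: entry in column 1 is already 0 -> m_{41} = 0 (no row operation needed)
R3 <- R3 - (-1)*R2:  [  0   0  -5  -1 ]
R4 <- R4 - (2)*R2:  [  0   0  -5  -5 ]
R4 <- R4 - (1)*R3:  [  0   0   0  -4 ]
Multipliers (in order of application): m_{21} = 4, m_{31} = -4, m_{41} = 0, m_{32} = -1, m_{42} = 2, m_{43} = 1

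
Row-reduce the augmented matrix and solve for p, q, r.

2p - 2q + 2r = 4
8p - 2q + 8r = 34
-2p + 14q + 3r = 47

Forward elimination on [A|b]:
R2 <- R2 - (4)*R1:  [  0   6   0  18 ]
R3 <- R3 - (-1)*R1:  [  0  12   5  51 ]
R3 <- R3 - (2)*R2:  [  0   0   5  15 ]
Row echelon form:
[ 2  -2  2  |   4 ]
[ 0   6  0  |  18 ]
[ 0   0  5  |  15 ]
Back-substitution:
r = (15) / 5 = 3
q = (18) / 6 = 3
p = (4 - (-2)*(3) - (2)*(3)) / 2 = 2

(2, 3, 3)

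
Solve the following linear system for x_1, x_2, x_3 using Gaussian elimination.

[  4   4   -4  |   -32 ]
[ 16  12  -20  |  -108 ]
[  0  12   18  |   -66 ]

Forward elimination on [A|b]:
R2 <- R2 - (4)*R1:  [  0  -4  -4  20 ]
R3 <- R3 - (-3)*R2:  [  0   0   6  -6 ]
Row echelon form:
[ 4   4  -4  |  -32 ]
[ 0  -4  -4  |   20 ]
[ 0   0   6  |   -6 ]
Back-substitution:
x_3 = (-6) / 6 = -1
x_2 = (20 - (-4)*(-1)) / -4 = -4
x_1 = (-32 - (4)*(-4) - (-4)*(-1)) / 4 = -5

(-5, -4, -1)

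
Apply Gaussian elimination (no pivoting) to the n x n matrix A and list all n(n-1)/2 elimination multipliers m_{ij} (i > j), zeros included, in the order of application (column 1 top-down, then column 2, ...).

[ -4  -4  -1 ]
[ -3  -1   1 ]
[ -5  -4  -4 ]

Forward elimination:
R2 <- R2 - (3/4)*R1:  [   0    2  7/4 ]
R3 <- R3 - (5/4)*R1:  [     0      1  -11/4 ]
R3 <- R3 - (1/2)*R2:  [     0      0  -29/8 ]
Multipliers (in order of application): m_{21} = 3/4, m_{31} = 5/4, m_{32} = 1/2

multipliers: 3/4, 5/4, 1/2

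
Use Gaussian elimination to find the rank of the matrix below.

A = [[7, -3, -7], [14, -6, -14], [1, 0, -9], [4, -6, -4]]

Row reduction:
R2 <- R2 - (2)*R1:  [ 0  0  0 ]
R3 <- R3 - (1/7)*R1:  [   0  3/7   -8 ]
R4 <- R4 - (4/7)*R1:  [     0  -30/7      0 ]
R2 <-> R3   (pivot in column 2 was zero)
[ 7     -3  -7 ]
[ 0    3/7  -8 ]
[ 0      0   0 ]
[ 0  -30/7   0 ]
R4 <- R4 - (-10)*R2:  [   0    0  -80 ]
R3 <-> R4   (pivot in column 3 was zero)
[ 7   -3   -7 ]
[ 0  3/7   -8 ]
[ 0    0  -80 ]
[ 0    0    0 ]
Row echelon form:
[ 7   -3   -7 ]
[ 0  3/7   -8 ]
[ 0    0  -80 ]
[ 0    0    0 ]
Nonzero rows / pivot columns: 3

rank(A) = 3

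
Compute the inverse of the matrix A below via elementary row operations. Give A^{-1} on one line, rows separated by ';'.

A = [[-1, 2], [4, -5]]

Gauss-Jordan on [A | I]:
R1 <- (1/-1)*R1:  [  1  -2  |  -1   0 ]
R2 <- R2 - (4)*R1:  [ 0  3  |  4  1 ]
R2 <- (1/3)*R2:  [   0    1  |  4/3  1/3 ]
R1 <- R1 - (-2)*R2:  [   1    0  |  5/3  2/3 ]
Right block of [I | A^{-1}] is the inverse:
[ 5/3  2/3 ]
[ 4/3  1/3 ]

inverse = [5/3 2/3; 4/3 1/3]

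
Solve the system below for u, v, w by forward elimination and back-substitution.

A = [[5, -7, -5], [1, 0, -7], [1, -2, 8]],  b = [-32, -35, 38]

Forward elimination on [A|b]:
R2 <- R2 - (1/5)*R1:  [      0     7/5      -6  -143/5 ]
R3 <- R3 - (1/5)*R1:  [     0   -3/5      9  222/5 ]
R3 <- R3 - (-3/7)*R2:  [     0      0   45/7  225/7 ]
Row echelon form:
[ 5   -7    -5  |     -32 ]
[ 0  7/5    -6  |  -143/5 ]
[ 0    0  45/7  |   225/7 ]
Back-substitution:
w = (225/7) / (45/7) = 5
v = (-143/5 - (-6)*(5)) / (7/5) = 1
u = (-32 - (-7)*(1) - (-5)*(5)) / 5 = 0

(0, 1, 5)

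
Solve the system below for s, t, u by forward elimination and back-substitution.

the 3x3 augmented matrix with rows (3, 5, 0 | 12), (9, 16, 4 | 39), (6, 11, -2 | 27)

(-1, 3, 0)

Forward elimination on [A|b]:
R2 <- R2 - (3)*R1:  [ 0  1  4  3 ]
R3 <- R3 - (2)*R1:  [  0   1  -2   3 ]
R3 <- R3 - (1)*R2:  [  0   0  -6   0 ]
Row echelon form:
[ 3  5   0  |  12 ]
[ 0  1   4  |   3 ]
[ 0  0  -6  |   0 ]
Back-substitution:
u = (0) / -6 = 0
t = (3 - (4)*(0)) / 1 = 3
s = (12 - (5)*(3)) / 3 = -1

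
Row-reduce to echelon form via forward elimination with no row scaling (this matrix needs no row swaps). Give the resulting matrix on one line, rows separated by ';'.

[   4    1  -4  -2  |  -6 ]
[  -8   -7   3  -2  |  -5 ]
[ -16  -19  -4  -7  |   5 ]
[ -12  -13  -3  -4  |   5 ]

Forward elimination:
R2 <- R2 - (-2)*R1:  [   0   -5   -5   -6  -17 ]
R3 <- R3 - (-4)*R1:  [   0  -15  -20  -15  -19 ]
R4 <- R4 - (-3)*R1:  [   0  -10  -15  -10  -13 ]
R3 <- R3 - (3)*R2:  [  0   0  -5   3  32 ]
R4 <- R4 - (2)*R2:  [  0   0  -5   2  21 ]
R4 <- R4 - (1)*R3:  [   0    0    0   -1  -11 ]
Row echelon form:
[ 4   1  -4  -2  |   -6 ]
[ 0  -5  -5  -6  |  -17 ]
[ 0   0  -5   3  |   32 ]
[ 0   0   0  -1  |  -11 ]

REF = [4 1 -4 -2 -6; 0 -5 -5 -6 -17; 0 0 -5 3 32; 0 0 0 -1 -11]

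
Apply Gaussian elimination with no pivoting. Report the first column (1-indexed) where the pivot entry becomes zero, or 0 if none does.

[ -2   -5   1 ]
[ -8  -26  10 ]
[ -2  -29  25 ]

first zero-pivot column = 3

Naive forward elimination:
R2 <- R2 - (4)*R1:  [  0  -6   6 ]
R3 <- R3 - (1)*R1:  [   0  -24   24 ]
R3 <- R3 - (4)*R2:  [ 0  0  0 ]
Matrix at this point:
[ -2  -5  1 ]
[  0  -6  6 ]
[  0   0  0 ]
Pivot entry (3,3) in the last row is zero and there are no rows below to swap with -> zero pivot in column 3 (A is singular).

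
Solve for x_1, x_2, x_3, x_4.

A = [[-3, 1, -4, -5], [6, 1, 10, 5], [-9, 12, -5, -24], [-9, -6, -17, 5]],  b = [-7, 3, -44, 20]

(2, 1, -2, 2)

Forward elimination on [A|b]:
R2 <- R2 - (-2)*R1:  [   0    3    2   -5  -11 ]
R3 <- R3 - (3)*R1:  [   0    9    7   -9  -23 ]
R4 <- R4 - (3)*R1:  [  0  -9  -5  20  41 ]
R3 <- R3 - (3)*R2:  [  0   0   1   6  10 ]
R4 <- R4 - (-3)*R2:  [ 0  0  1  5  8 ]
R4 <- R4 - (1)*R3:  [  0   0   0  -1  -2 ]
Row echelon form:
[ -3  1  -4  -5  |   -7 ]
[  0  3   2  -5  |  -11 ]
[  0  0   1   6  |   10 ]
[  0  0   0  -1  |   -2 ]
Back-substitution:
x_4 = (-2) / -1 = 2
x_3 = (10 - (6)*(2)) / 1 = -2
x_2 = (-11 - (2)*(-2) - (-5)*(2)) / 3 = 1
x_1 = (-7 - (1)*(1) - (-4)*(-2) - (-5)*(2)) / -3 = 2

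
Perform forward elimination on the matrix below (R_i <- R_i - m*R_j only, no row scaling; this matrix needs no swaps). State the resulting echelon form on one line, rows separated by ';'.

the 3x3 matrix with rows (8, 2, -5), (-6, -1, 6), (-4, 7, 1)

Forward elimination:
R2 <- R2 - (-3/4)*R1:  [   0  1/2  9/4 ]
R3 <- R3 - (-1/2)*R1:  [    0     8  -3/2 ]
R3 <- R3 - (16)*R2:  [     0      0  -75/2 ]
Row echelon form:
[ 8    2     -5 ]
[ 0  1/2    9/4 ]
[ 0    0  -75/2 ]

REF = [8 2 -5; 0 1/2 9/4; 0 0 -75/2]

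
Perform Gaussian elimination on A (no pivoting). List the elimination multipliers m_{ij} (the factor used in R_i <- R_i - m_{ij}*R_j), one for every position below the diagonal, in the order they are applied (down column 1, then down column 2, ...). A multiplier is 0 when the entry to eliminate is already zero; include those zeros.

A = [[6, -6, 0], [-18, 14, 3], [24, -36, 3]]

multipliers: -3, 4, 3

Forward elimination:
R2 <- R2 - (-3)*R1:  [  0  -4   3 ]
R3 <- R3 - (4)*R1:  [   0  -12    3 ]
R3 <- R3 - (3)*R2:  [  0   0  -6 ]
Multipliers (in order of application): m_{21} = -3, m_{31} = 4, m_{32} = 3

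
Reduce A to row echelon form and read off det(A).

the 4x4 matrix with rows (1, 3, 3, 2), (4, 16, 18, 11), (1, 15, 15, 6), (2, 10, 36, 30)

det(A) = -72

Forward elimination:
R2 <- R2 - (4)*R1:  [ 0  4  6  3 ]
R3 <- R3 - (1)*R1:  [  0  12  12   4 ]
R4 <- R4 - (2)*R1:  [  0   4  30  26 ]
R3 <- R3 - (3)*R2:  [  0   0  -6  -5 ]
R4 <- R4 - (1)*R2:  [  0   0  24  23 ]
R4 <- R4 - (-4)*R3:  [ 0  0  0  3 ]
Upper-triangular form:
[ 1  3   3   2 ]
[ 0  4   6   3 ]
[ 0  0  -6  -5 ]
[ 0  0   0   3 ]
det(A) = (-1)^0 * (1) * (4) * (-6) * (3) = -72  (0 row swaps -> sign +1)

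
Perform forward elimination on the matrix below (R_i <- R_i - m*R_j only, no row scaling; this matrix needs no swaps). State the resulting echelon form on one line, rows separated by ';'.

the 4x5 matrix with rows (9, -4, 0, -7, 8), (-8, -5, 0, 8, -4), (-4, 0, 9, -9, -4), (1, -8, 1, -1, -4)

Forward elimination:
R2 <- R2 - (-8/9)*R1:  [     0  -77/9      0   16/9   28/9 ]
R3 <- R3 - (-4/9)*R1:  [      0   -16/9       9  -109/9    -4/9 ]
R4 <- R4 - (1/9)*R1:  [     0  -68/9      1   -2/9  -44/9 ]
R3 <- R3 - (16/77)*R2:  [       0        0        9  -961/77   -12/11 ]
R4 <- R4 - (68/77)*R2:  [       0        0        1  -138/77   -84/11 ]
R4 <- R4 - (1/9)*R3:  [        0         0         0  -281/693   -248/33 ]
Row echelon form:
[ 9     -4  0        -7        8 ]
[ 0  -77/9  0      16/9     28/9 ]
[ 0      0  9   -961/77   -12/11 ]
[ 0      0  0  -281/693  -248/33 ]

REF = [9 -4 0 -7 8; 0 -77/9 0 16/9 28/9; 0 0 9 -961/77 -12/11; 0 0 0 -281/693 -248/33]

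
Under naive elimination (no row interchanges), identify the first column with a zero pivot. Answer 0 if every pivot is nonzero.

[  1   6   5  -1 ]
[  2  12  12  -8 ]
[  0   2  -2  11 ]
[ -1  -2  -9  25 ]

Naive forward elimination:
R2 <- R2 - (2)*R1:  [  0   0   2  -6 ]
R4 <- R4 - (-1)*R1:  [  0   4  -4  24 ]
Matrix at this point:
[ 1  6   5  -1 ]
[ 0  0   2  -6 ]
[ 0  2  -2  11 ]
[ 0  4  -4  24 ]
Pivot entry (2,2) is zero but row 3 has 2 in column 2 -> naive elimination stops; a row interchange (e.g. R2 <-> R3) would be required here.

first zero-pivot column = 2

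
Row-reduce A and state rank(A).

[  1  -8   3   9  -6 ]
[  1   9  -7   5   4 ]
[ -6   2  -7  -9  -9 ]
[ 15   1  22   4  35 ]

rank(A) = 3

Row reduction:
R2 <- R2 - (1)*R1:  [   0   17  -10   -4   10 ]
R3 <- R3 - (-6)*R1:  [   0  -46   11   45  -45 ]
R4 <- R4 - (15)*R1:  [    0   121   -23  -131   125 ]
R3 <- R3 - (-46/17)*R2:  [       0        0  -273/17   581/17  -305/17 ]
R4 <- R4 - (121/17)*R2:  [        0         0    819/17  -1743/17    915/17 ]
R4 <- R4 - (-3)*R3:  [ 0  0  0  0  0 ]
Row echelon form:
[ 1  -8        3       9       -6 ]
[ 0  17      -10      -4       10 ]
[ 0   0  -273/17  581/17  -305/17 ]
[ 0   0        0       0        0 ]
Nonzero rows / pivot columns: 3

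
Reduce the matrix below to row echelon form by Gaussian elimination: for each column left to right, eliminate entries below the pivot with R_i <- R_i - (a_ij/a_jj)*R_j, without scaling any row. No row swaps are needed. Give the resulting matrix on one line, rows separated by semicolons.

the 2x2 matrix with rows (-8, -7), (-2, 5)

REF = [-8 -7; 0 27/4]

Forward elimination:
R2 <- R2 - (1/4)*R1:  [    0  27/4 ]
Row echelon form:
[ -8    -7 ]
[  0  27/4 ]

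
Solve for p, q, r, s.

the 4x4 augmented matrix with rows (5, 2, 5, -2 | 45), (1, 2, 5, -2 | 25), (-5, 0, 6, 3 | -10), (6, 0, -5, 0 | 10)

(5, -3, 4, -3)

Forward elimination on [A|b]:
R2 <- R2 - (1/5)*R1:  [    0   8/5     4  -8/5    16 ]
R3 <- R3 - (-1)*R1:  [  0   2  11   1  35 ]
R4 <- R4 - (6/5)*R1:  [     0  -12/5    -11   12/5    -44 ]
R3 <- R3 - (5/4)*R2:  [  0   0   6   3  15 ]
R4 <- R4 - (-3/2)*R2:  [   0    0   -5    0  -20 ]
R4 <- R4 - (-5/6)*R3:  [     0      0      0    5/2  -15/2 ]
Row echelon form:
[ 5    2  5    -2  |     45 ]
[ 0  8/5  4  -8/5  |     16 ]
[ 0    0  6     3  |     15 ]
[ 0    0  0   5/2  |  -15/2 ]
Back-substitution:
s = (-15/2) / (5/2) = -3
r = (15 - (3)*(-3)) / 6 = 4
q = (16 - (4)*(4) - (-8/5)*(-3)) / (8/5) = -3
p = (45 - (2)*(-3) - (5)*(4) - (-2)*(-3)) / 5 = 5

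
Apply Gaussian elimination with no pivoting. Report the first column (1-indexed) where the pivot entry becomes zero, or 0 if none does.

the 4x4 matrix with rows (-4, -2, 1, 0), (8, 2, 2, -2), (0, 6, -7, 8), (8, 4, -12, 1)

first zero-pivot column = 0

Naive forward elimination:
R2 <- R2 - (-2)*R1:  [  0  -2   4  -2 ]
R4 <- R4 - (-2)*R1:  [   0    0  -10    1 ]
R3 <- R3 - (-3)*R2:  [ 0  0  5  2 ]
R4 <- R4 - (-2)*R3:  [ 0  0  0  5 ]
All pivots nonzero; naive elimination completes without hitting a zero pivot.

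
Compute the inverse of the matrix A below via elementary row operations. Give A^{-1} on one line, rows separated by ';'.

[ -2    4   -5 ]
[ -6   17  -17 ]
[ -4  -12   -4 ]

Gauss-Jordan on [A | I]:
R1 <- (1/-2)*R1:  [    1    -2   5/2  |  -1/2     0     0 ]
R2 <- R2 - (-6)*R1:  [  0   5  -2  |  -3   1   0 ]
R3 <- R3 - (-4)*R1:  [   0  -20    6  |   -2    0    1 ]
R2 <- (1/5)*R2:  [    0     1  -2/5  |  -3/5   1/5     0 ]
R1 <- R1 - (-2)*R2:  [      1       0   17/10  |  -17/10     2/5       0 ]
R3 <- R3 - (-20)*R2:  [   0    0   -2  |  -14    4    1 ]
R3 <- (1/-2)*R3:  [    0     0     1  |     7    -2  -1/2 ]
R1 <- R1 - (17/10)*R3:  [     1      0      0  |  -68/5   19/5  17/20 ]
R2 <- R2 - (-2/5)*R3:  [    0     1     0  |  11/5  -3/5  -1/5 ]
Right block of [I | A^{-1}] is the inverse:
[ -68/5  19/5  17/20 ]
[  11/5  -3/5   -1/5 ]
[     7    -2   -1/2 ]

inverse = [-68/5 19/5 17/20; 11/5 -3/5 -1/5; 7 -2 -1/2]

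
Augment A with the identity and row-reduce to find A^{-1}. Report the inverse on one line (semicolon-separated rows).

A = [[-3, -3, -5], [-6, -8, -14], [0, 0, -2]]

inverse = [-4/3 1/2 -1/6; 1 -1/2 1; 0 0 -1/2]

Gauss-Jordan on [A | I]:
R1 <- (1/-3)*R1:  [    1     1   5/3  |  -1/3     0     0 ]
R2 <- R2 - (-6)*R1:  [  0  -2  -4  |  -2   1   0 ]
R2 <- (1/-2)*R2:  [    0     1     2  |     1  -1/2     0 ]
R1 <- R1 - (1)*R2:  [    1     0  -1/3  |  -4/3   1/2     0 ]
R3 <- (1/-2)*R3:  [    0     0     1  |     0     0  -1/2 ]
R1 <- R1 - (-1/3)*R3:  [    1     0     0  |  -4/3   1/2  -1/6 ]
R2 <- R2 - (2)*R3:  [    0     1     0  |     1  -1/2     1 ]
Right block of [I | A^{-1}] is the inverse:
[ -4/3   1/2  -1/6 ]
[    1  -1/2     1 ]
[    0     0  -1/2 ]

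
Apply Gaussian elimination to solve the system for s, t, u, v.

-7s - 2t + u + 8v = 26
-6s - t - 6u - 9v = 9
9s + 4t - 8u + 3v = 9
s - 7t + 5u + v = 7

Forward elimination on [A|b]:
R2 <- R2 - (6/7)*R1:  [      0     5/7   -48/7  -111/7   -93/7 ]
R3 <- R3 - (-9/7)*R1:  [     0   10/7  -47/7   93/7  297/7 ]
R4 <- R4 - (-1/7)*R1:  [     0  -51/7   36/7   15/7   75/7 ]
R3 <- R3 - (2)*R2:  [  0   0   7  45  69 ]
R4 <- R4 - (-51/5)*R2:  [      0       0  -324/5  -798/5  -624/5 ]
R4 <- R4 - (-324/35)*R3:  [        0         0         0   8994/35  17988/35 ]
Row echelon form:
[ -7   -2      1        8  |        26 ]
[  0  5/7  -48/7   -111/7  |     -93/7 ]
[  0    0      7       45  |        69 ]
[  0    0      0  8994/35  |  17988/35 ]
Back-substitution:
v = (17988/35) / (8994/35) = 2
u = (69 - (45)*(2)) / 7 = -3
t = (-93/7 - (-48/7)*(-3) - (-111/7)*(2)) / (5/7) = -3
s = (26 - (-2)*(-3) - (1)*(-3) - (8)*(2)) / -7 = -1

(-1, -3, -3, 2)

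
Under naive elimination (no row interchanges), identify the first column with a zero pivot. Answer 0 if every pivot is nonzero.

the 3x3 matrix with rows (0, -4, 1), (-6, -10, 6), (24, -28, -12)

first zero-pivot column = 1

Naive forward elimination:
Pivot entry (1,1) is zero but row 2 has -6 in column 1 -> naive elimination stops; a row interchange (e.g. R1 <-> R2) would be required here.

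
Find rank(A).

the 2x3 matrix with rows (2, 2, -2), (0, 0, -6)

rank(A) = 2

Row reduction:
Row echelon form:
[ 2  2  -2 ]
[ 0  0  -6 ]
Nonzero rows / pivot columns: 2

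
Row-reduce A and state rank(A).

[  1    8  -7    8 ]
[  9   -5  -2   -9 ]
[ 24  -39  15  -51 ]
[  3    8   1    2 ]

rank(A) = 3

Row reduction:
R2 <- R2 - (9)*R1:  [   0  -77   61  -81 ]
R3 <- R3 - (24)*R1:  [    0  -231   183  -243 ]
R4 <- R4 - (3)*R1:  [   0  -16   22  -22 ]
R3 <- R3 - (3)*R2:  [ 0  0  0  0 ]
R4 <- R4 - (16/77)*R2:  [       0        0   718/77  -398/77 ]
R3 <-> R4   (pivot in column 3 was zero)
[ 1    8      -7        8 ]
[ 0  -77      61      -81 ]
[ 0    0  718/77  -398/77 ]
[ 0    0       0        0 ]
Row echelon form:
[ 1    8      -7        8 ]
[ 0  -77      61      -81 ]
[ 0    0  718/77  -398/77 ]
[ 0    0       0        0 ]
Nonzero rows / pivot columns: 3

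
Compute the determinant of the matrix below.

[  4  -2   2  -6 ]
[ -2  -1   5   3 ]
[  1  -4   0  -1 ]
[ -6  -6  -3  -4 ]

det(A) = -1252

Forward elimination:
R2 <- R2 - (-1/2)*R1:  [  0  -2   6   0 ]
R3 <- R3 - (1/4)*R1:  [    0  -7/2  -1/2   1/2 ]
R4 <- R4 - (-3/2)*R1:  [   0   -9    0  -13 ]
R3 <- R3 - (7/4)*R2:  [   0    0  -11  1/2 ]
R4 <- R4 - (9/2)*R2:  [   0    0  -27  -13 ]
R4 <- R4 - (27/11)*R3:  [       0        0        0  -313/22 ]
Upper-triangular form:
[ 4  -2    2       -6 ]
[ 0  -2    6        0 ]
[ 0   0  -11      1/2 ]
[ 0   0    0  -313/22 ]
det(A) = (-1)^0 * (4) * (-2) * (-11) * (-313/22) = -1252  (0 row swaps -> sign +1)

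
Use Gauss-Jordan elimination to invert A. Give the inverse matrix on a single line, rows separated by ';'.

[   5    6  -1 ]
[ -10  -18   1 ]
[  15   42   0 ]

inverse = [-7/5 -7/5 -2/5; 1/2 1/2 1/6; -5 -4 -1]

Gauss-Jordan on [A | I]:
R1 <- (1/5)*R1:  [    1   6/5  -1/5  |   1/5     0     0 ]
R2 <- R2 - (-10)*R1:  [  0  -6  -1  |   2   1   0 ]
R3 <- R3 - (15)*R1:  [  0  24   3  |  -3   0   1 ]
R2 <- (1/-6)*R2:  [    0     1   1/6  |  -1/3  -1/6     0 ]
R1 <- R1 - (6/5)*R2:  [    1     0  -2/5  |   3/5   1/5     0 ]
R3 <- R3 - (24)*R2:  [  0   0  -1  |   5   4   1 ]
R3 <- (1/-1)*R3:  [  0   0   1  |  -5  -4  -1 ]
R1 <- R1 - (-2/5)*R3:  [    1     0     0  |  -7/5  -7/5  -2/5 ]
R2 <- R2 - (1/6)*R3:  [   0    1    0  |  1/2  1/2  1/6 ]
Right block of [I | A^{-1}] is the inverse:
[ -7/5  -7/5  -2/5 ]
[  1/2   1/2   1/6 ]
[   -5    -4    -1 ]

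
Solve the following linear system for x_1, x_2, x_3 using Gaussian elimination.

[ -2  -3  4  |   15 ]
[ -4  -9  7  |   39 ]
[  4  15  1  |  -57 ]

Forward elimination on [A|b]:
R2 <- R2 - (2)*R1:  [  0  -3  -1   9 ]
R3 <- R3 - (-2)*R1:  [   0    9    9  -27 ]
R3 <- R3 - (-3)*R2:  [ 0  0  6  0 ]
Row echelon form:
[ -2  -3   4  |  15 ]
[  0  -3  -1  |   9 ]
[  0   0   6  |   0 ]
Back-substitution:
x_3 = (0) / 6 = 0
x_2 = (9 - (-1)*(0)) / -3 = -3
x_1 = (15 - (-3)*(-3) - (4)*(0)) / -2 = -3

(-3, -3, 0)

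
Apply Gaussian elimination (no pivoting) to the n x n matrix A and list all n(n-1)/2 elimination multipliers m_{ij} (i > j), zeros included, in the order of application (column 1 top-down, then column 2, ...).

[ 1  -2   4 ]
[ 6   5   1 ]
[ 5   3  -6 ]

multipliers: 6, 5, 13/17

Forward elimination:
R2 <- R2 - (6)*R1:  [   0   17  -23 ]
R3 <- R3 - (5)*R1:  [   0   13  -26 ]
R3 <- R3 - (13/17)*R2:  [       0        0  -143/17 ]
Multipliers (in order of application): m_{21} = 6, m_{31} = 5, m_{32} = 13/17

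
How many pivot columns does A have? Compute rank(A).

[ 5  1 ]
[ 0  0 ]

Row reduction:
Row echelon form:
[ 5  1 ]
[ 0  0 ]
Nonzero rows / pivot columns: 1

rank(A) = 1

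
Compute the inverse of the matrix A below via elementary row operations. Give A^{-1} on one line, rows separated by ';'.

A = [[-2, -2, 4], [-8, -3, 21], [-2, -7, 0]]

inverse = [-147/10 14/5 3; 21/5 -4/5 -1; -5 1 1]

Gauss-Jordan on [A | I]:
R1 <- (1/-2)*R1:  [    1     1    -2  |  -1/2     0     0 ]
R2 <- R2 - (-8)*R1:  [  0   5   5  |  -4   1   0 ]
R3 <- R3 - (-2)*R1:  [  0  -5  -4  |  -1   0   1 ]
R2 <- (1/5)*R2:  [    0     1     1  |  -4/5   1/5     0 ]
R1 <- R1 - (1)*R2:  [    1     0    -3  |  3/10  -1/5     0 ]
R3 <- R3 - (-5)*R2:  [  0   0   1  |  -5   1   1 ]
R1 <- R1 - (-3)*R3:  [       1        0        0  |  -147/10     14/5        3 ]
R2 <- R2 - (1)*R3:  [    0     1     0  |  21/5  -4/5    -1 ]
Right block of [I | A^{-1}] is the inverse:
[ -147/10  14/5   3 ]
[    21/5  -4/5  -1 ]
[      -5     1   1 ]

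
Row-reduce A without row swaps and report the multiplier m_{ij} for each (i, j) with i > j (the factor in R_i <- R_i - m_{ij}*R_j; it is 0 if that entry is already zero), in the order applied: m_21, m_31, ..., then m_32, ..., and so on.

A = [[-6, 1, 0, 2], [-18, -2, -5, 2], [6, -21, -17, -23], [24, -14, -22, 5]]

multipliers: 3, -1, -4, 4, 2, -4

Forward elimination:
R2 <- R2 - (3)*R1:  [  0  -5  -5  -4 ]
R3 <- R3 - (-1)*R1:  [   0  -20  -17  -21 ]
R4 <- R4 - (-4)*R1:  [   0  -10  -22   13 ]
R3 <- R3 - (4)*R2:  [  0   0   3  -5 ]
R4 <- R4 - (2)*R2:  [   0    0  -12   21 ]
R4 <- R4 - (-4)*R3:  [ 0  0  0  1 ]
Multipliers (in order of application): m_{21} = 3, m_{31} = -1, m_{41} = -4, m_{32} = 4, m_{42} = 2, m_{43} = -4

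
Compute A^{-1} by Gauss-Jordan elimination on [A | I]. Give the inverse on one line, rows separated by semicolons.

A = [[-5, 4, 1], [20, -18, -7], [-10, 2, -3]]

Gauss-Jordan on [A | I]:
R1 <- (1/-5)*R1:  [    1  -4/5  -1/5  |  -1/5     0     0 ]
R2 <- R2 - (20)*R1:  [  0  -2  -3  |   4   1   0 ]
R3 <- R3 - (-10)*R1:  [  0  -6  -5  |  -2   0   1 ]
R2 <- (1/-2)*R2:  [    0     1   3/2  |    -2  -1/2     0 ]
R1 <- R1 - (-4/5)*R2:  [    1     0     1  |  -9/5  -2/5     0 ]
R3 <- R3 - (-6)*R2:  [   0    0    4  |  -14   -3    1 ]
R3 <- (1/4)*R3:  [    0     0     1  |  -7/2  -3/4   1/4 ]
R1 <- R1 - (1)*R3:  [     1      0      0  |  17/10   7/20   -1/4 ]
R2 <- R2 - (3/2)*R3:  [    0     1     0  |  13/4   5/8  -3/8 ]
Right block of [I | A^{-1}] is the inverse:
[ 17/10  7/20  -1/4 ]
[  13/4   5/8  -3/8 ]
[  -7/2  -3/4   1/4 ]

inverse = [17/10 7/20 -1/4; 13/4 5/8 -3/8; -7/2 -3/4 1/4]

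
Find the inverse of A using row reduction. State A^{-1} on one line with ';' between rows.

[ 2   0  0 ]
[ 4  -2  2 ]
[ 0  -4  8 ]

Gauss-Jordan on [A | I]:
R1 <- (1/2)*R1:  [   1    0    0  |  1/2    0    0 ]
R2 <- R2 - (4)*R1:  [  0  -2   2  |  -2   1   0 ]
R2 <- (1/-2)*R2:  [    0     1    -1  |     1  -1/2     0 ]
R3 <- R3 - (-4)*R2:  [  0   0   4  |   4  -2   1 ]
R3 <- (1/4)*R3:  [    0     0     1  |     1  -1/2   1/4 ]
R2 <- R2 - (-1)*R3:  [   0    1    0  |    2   -1  1/4 ]
Right block of [I | A^{-1}] is the inverse:
[ 1/2     0    0 ]
[   2    -1  1/4 ]
[   1  -1/2  1/4 ]

inverse = [1/2 0 0; 2 -1 1/4; 1 -1/2 1/4]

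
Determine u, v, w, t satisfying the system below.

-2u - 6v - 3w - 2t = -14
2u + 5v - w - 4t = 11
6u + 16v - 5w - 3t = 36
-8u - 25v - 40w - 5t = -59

Forward elimination on [A|b]:
R2 <- R2 - (-1)*R1:  [  0  -1  -4  -6  -3 ]
R3 <- R3 - (-3)*R1:  [   0   -2  -14   -9   -6 ]
R4 <- R4 - (4)*R1:  [   0   -1  -28    3   -3 ]
R3 <- R3 - (2)*R2:  [  0   0  -6   3   0 ]
R4 <- R4 - (1)*R2:  [   0    0  -24    9    0 ]
R4 <- R4 - (4)*R3:  [  0   0   0  -3   0 ]
Row echelon form:
[ -2  -6  -3  -2  |  -14 ]
[  0  -1  -4  -6  |   -3 ]
[  0   0  -6   3  |    0 ]
[  0   0   0  -3  |    0 ]
Back-substitution:
t = (0) / -3 = 0
w = (0 - (3)*(0)) / -6 = 0
v = (-3 - (-4)*(0) - (-6)*(0)) / -1 = 3
u = (-14 - (-6)*(3) - (-3)*(0) - (-2)*(0)) / -2 = -2

(-2, 3, 0, 0)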